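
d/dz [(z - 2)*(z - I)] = 2*z - 2 - I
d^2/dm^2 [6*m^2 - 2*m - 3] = 12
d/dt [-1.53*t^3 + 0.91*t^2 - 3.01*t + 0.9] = -4.59*t^2 + 1.82*t - 3.01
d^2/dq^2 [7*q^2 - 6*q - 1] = 14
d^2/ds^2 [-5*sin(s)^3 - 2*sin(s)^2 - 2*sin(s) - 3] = 45*sin(s)^3 + 8*sin(s)^2 - 28*sin(s) - 4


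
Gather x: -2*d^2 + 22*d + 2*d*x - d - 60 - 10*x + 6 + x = -2*d^2 + 21*d + x*(2*d - 9) - 54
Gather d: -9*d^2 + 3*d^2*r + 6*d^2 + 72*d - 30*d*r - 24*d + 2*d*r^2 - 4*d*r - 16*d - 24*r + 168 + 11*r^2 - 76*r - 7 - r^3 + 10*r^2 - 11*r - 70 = d^2*(3*r - 3) + d*(2*r^2 - 34*r + 32) - r^3 + 21*r^2 - 111*r + 91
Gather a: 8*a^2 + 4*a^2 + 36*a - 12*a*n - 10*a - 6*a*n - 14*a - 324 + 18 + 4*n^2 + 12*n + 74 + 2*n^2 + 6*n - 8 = 12*a^2 + a*(12 - 18*n) + 6*n^2 + 18*n - 240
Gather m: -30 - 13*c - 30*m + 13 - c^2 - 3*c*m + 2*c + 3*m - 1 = -c^2 - 11*c + m*(-3*c - 27) - 18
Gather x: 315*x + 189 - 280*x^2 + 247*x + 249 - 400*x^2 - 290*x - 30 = -680*x^2 + 272*x + 408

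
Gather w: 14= 14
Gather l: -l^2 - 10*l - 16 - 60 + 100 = -l^2 - 10*l + 24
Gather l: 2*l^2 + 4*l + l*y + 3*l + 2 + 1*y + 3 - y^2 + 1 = 2*l^2 + l*(y + 7) - y^2 + y + 6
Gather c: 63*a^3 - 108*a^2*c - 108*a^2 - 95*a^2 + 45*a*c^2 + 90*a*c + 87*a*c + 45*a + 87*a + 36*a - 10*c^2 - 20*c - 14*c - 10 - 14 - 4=63*a^3 - 203*a^2 + 168*a + c^2*(45*a - 10) + c*(-108*a^2 + 177*a - 34) - 28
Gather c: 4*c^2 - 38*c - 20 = 4*c^2 - 38*c - 20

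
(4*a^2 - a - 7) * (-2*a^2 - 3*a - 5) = -8*a^4 - 10*a^3 - 3*a^2 + 26*a + 35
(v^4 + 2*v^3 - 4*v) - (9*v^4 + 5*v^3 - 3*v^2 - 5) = -8*v^4 - 3*v^3 + 3*v^2 - 4*v + 5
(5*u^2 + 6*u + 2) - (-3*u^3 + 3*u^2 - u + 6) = 3*u^3 + 2*u^2 + 7*u - 4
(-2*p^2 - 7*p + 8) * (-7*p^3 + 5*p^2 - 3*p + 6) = 14*p^5 + 39*p^4 - 85*p^3 + 49*p^2 - 66*p + 48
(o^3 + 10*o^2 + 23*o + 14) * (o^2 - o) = o^5 + 9*o^4 + 13*o^3 - 9*o^2 - 14*o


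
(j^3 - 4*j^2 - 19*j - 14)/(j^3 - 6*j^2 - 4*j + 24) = (j^2 - 6*j - 7)/(j^2 - 8*j + 12)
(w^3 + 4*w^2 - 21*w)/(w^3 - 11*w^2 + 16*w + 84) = w*(w^2 + 4*w - 21)/(w^3 - 11*w^2 + 16*w + 84)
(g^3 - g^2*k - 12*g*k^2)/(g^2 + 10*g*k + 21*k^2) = g*(g - 4*k)/(g + 7*k)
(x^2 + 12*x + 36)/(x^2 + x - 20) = (x^2 + 12*x + 36)/(x^2 + x - 20)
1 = 1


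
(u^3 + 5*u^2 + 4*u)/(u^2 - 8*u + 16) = u*(u^2 + 5*u + 4)/(u^2 - 8*u + 16)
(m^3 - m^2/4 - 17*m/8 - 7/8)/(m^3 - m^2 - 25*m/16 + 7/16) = 2*(2*m + 1)/(4*m - 1)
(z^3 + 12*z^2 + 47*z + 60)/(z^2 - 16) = (z^2 + 8*z + 15)/(z - 4)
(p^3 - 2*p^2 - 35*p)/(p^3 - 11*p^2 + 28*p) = (p + 5)/(p - 4)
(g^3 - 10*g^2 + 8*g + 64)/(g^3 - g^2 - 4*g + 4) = (g^2 - 12*g + 32)/(g^2 - 3*g + 2)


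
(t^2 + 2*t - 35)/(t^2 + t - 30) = (t + 7)/(t + 6)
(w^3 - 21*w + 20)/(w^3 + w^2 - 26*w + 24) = (w + 5)/(w + 6)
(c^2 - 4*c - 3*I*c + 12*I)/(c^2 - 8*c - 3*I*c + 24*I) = (c - 4)/(c - 8)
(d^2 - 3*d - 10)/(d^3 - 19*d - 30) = 1/(d + 3)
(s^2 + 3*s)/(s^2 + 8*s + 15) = s/(s + 5)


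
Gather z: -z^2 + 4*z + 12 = -z^2 + 4*z + 12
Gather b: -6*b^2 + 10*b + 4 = -6*b^2 + 10*b + 4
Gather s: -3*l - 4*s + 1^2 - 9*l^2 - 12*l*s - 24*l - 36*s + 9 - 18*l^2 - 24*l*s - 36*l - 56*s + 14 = -27*l^2 - 63*l + s*(-36*l - 96) + 24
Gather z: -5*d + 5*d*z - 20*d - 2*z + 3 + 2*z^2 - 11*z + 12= -25*d + 2*z^2 + z*(5*d - 13) + 15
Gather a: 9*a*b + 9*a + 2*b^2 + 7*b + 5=a*(9*b + 9) + 2*b^2 + 7*b + 5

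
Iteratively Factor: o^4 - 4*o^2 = (o + 2)*(o^3 - 2*o^2) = o*(o + 2)*(o^2 - 2*o) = o*(o - 2)*(o + 2)*(o)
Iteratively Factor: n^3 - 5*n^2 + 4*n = (n)*(n^2 - 5*n + 4) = n*(n - 4)*(n - 1)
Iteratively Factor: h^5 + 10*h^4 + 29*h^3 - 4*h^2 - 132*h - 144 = (h + 3)*(h^4 + 7*h^3 + 8*h^2 - 28*h - 48) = (h + 2)*(h + 3)*(h^3 + 5*h^2 - 2*h - 24) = (h - 2)*(h + 2)*(h + 3)*(h^2 + 7*h + 12) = (h - 2)*(h + 2)*(h + 3)^2*(h + 4)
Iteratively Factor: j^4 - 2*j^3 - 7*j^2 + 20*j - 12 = (j - 1)*(j^3 - j^2 - 8*j + 12) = (j - 2)*(j - 1)*(j^2 + j - 6) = (j - 2)*(j - 1)*(j + 3)*(j - 2)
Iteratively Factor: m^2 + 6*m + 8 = (m + 4)*(m + 2)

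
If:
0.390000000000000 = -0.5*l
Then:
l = -0.78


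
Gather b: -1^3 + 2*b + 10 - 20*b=9 - 18*b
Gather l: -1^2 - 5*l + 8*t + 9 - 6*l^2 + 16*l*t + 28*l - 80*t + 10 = -6*l^2 + l*(16*t + 23) - 72*t + 18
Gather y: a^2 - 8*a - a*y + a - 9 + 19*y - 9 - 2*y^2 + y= a^2 - 7*a - 2*y^2 + y*(20 - a) - 18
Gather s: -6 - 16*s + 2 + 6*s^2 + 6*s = 6*s^2 - 10*s - 4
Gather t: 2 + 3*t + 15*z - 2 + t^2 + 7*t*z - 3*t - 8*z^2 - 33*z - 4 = t^2 + 7*t*z - 8*z^2 - 18*z - 4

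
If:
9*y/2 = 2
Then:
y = 4/9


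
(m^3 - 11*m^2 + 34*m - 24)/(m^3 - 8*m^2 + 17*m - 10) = (m^2 - 10*m + 24)/(m^2 - 7*m + 10)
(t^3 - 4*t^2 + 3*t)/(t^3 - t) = (t - 3)/(t + 1)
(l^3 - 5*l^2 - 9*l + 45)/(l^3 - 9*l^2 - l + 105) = (l - 3)/(l - 7)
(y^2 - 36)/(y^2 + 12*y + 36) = (y - 6)/(y + 6)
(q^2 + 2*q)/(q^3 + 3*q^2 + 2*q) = 1/(q + 1)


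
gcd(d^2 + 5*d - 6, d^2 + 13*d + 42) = d + 6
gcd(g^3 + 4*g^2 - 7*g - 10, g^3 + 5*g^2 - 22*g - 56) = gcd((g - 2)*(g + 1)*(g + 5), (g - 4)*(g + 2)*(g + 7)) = 1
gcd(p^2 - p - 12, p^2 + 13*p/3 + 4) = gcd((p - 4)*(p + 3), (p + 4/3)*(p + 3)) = p + 3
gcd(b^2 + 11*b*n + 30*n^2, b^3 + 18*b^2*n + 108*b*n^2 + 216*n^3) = b + 6*n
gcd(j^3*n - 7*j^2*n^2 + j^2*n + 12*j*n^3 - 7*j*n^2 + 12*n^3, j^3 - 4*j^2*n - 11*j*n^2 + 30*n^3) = 1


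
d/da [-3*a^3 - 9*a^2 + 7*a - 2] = -9*a^2 - 18*a + 7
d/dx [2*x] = 2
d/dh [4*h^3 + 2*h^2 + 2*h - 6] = 12*h^2 + 4*h + 2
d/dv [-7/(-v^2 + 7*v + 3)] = 7*(7 - 2*v)/(-v^2 + 7*v + 3)^2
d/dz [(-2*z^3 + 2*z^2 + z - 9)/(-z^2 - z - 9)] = (2*z^4 + 4*z^3 + 53*z^2 - 54*z - 18)/(z^4 + 2*z^3 + 19*z^2 + 18*z + 81)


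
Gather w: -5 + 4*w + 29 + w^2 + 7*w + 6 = w^2 + 11*w + 30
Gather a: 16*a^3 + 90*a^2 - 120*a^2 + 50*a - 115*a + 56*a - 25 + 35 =16*a^3 - 30*a^2 - 9*a + 10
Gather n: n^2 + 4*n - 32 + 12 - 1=n^2 + 4*n - 21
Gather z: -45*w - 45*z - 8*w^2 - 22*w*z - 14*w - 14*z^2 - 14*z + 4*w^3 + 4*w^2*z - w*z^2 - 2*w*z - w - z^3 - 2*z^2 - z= 4*w^3 - 8*w^2 - 60*w - z^3 + z^2*(-w - 16) + z*(4*w^2 - 24*w - 60)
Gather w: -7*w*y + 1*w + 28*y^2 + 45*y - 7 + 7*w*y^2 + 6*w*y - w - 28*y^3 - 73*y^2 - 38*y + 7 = w*(7*y^2 - y) - 28*y^3 - 45*y^2 + 7*y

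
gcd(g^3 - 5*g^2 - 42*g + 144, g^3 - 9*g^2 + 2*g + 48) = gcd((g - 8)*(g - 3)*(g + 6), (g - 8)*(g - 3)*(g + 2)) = g^2 - 11*g + 24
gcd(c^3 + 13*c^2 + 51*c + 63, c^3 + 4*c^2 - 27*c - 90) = c + 3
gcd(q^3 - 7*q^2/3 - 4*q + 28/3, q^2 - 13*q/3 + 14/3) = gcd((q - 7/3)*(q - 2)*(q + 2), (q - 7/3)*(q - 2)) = q^2 - 13*q/3 + 14/3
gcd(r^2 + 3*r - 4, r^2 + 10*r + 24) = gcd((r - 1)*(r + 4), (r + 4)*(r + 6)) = r + 4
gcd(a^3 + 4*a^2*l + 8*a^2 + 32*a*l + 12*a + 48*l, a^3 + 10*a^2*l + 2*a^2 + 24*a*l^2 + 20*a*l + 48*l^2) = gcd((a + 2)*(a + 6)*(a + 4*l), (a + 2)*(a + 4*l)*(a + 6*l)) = a^2 + 4*a*l + 2*a + 8*l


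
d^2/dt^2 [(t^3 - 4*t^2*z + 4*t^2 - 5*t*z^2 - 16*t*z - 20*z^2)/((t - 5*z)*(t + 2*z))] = 4*z*(z - 2)/(t^3 + 6*t^2*z + 12*t*z^2 + 8*z^3)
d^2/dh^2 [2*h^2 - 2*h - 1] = 4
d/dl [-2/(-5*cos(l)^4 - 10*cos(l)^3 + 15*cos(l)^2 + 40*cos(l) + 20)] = 4*(-2*sin(l)^2 + cos(l) - 2)*sin(l)/(5*(sin(l)^2 + 3)^2*(cos(l) + 1)^3)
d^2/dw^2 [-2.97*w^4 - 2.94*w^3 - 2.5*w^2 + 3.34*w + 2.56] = -35.64*w^2 - 17.64*w - 5.0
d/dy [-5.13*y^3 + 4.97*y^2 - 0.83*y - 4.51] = -15.39*y^2 + 9.94*y - 0.83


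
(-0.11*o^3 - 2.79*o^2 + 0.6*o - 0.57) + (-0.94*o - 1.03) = -0.11*o^3 - 2.79*o^2 - 0.34*o - 1.6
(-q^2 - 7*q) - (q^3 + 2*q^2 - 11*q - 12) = -q^3 - 3*q^2 + 4*q + 12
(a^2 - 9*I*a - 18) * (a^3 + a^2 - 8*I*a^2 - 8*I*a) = a^5 + a^4 - 17*I*a^4 - 90*a^3 - 17*I*a^3 - 90*a^2 + 144*I*a^2 + 144*I*a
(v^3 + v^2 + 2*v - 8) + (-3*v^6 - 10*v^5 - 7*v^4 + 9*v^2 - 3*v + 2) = -3*v^6 - 10*v^5 - 7*v^4 + v^3 + 10*v^2 - v - 6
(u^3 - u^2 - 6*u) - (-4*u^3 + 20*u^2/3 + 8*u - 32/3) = 5*u^3 - 23*u^2/3 - 14*u + 32/3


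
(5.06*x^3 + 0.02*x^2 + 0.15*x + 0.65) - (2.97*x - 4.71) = 5.06*x^3 + 0.02*x^2 - 2.82*x + 5.36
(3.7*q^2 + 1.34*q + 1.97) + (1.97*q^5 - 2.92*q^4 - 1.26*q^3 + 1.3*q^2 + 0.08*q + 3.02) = 1.97*q^5 - 2.92*q^4 - 1.26*q^3 + 5.0*q^2 + 1.42*q + 4.99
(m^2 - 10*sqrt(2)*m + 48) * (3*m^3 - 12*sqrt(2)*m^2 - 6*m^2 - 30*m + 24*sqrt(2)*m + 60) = 3*m^5 - 42*sqrt(2)*m^4 - 6*m^4 + 84*sqrt(2)*m^3 + 354*m^3 - 708*m^2 - 276*sqrt(2)*m^2 - 1440*m + 552*sqrt(2)*m + 2880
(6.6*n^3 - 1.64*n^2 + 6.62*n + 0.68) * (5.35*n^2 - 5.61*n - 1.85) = 35.31*n^5 - 45.8*n^4 + 32.4074*n^3 - 30.4662*n^2 - 16.0618*n - 1.258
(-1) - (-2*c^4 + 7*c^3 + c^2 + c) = 2*c^4 - 7*c^3 - c^2 - c - 1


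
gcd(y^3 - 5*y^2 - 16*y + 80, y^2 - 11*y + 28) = y - 4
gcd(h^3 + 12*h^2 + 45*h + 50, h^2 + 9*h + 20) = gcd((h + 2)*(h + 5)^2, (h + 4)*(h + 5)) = h + 5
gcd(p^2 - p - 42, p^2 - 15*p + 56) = p - 7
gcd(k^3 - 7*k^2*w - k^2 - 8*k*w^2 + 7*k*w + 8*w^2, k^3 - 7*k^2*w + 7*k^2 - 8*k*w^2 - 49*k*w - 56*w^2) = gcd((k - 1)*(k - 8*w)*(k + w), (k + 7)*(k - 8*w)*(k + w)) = -k^2 + 7*k*w + 8*w^2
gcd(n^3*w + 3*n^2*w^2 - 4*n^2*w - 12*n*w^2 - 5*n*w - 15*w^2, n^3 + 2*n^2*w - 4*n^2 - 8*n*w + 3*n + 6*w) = 1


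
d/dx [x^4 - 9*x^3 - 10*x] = 4*x^3 - 27*x^2 - 10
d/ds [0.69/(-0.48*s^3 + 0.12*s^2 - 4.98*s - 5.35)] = (0.9936*s^2 - 0.1656*s + 3.4362)/(0.48*s^3 - 0.12*s^2 + 4.98*s + 5.35)^2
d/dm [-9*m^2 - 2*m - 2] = -18*m - 2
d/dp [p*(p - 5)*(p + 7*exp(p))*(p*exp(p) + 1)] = p*(p - 5)*(p + 1)*(p + 7*exp(p))*exp(p) + p*(p - 5)*(p*exp(p) + 1)*(7*exp(p) + 1) + p*(p + 7*exp(p))*(p*exp(p) + 1) + (p - 5)*(p + 7*exp(p))*(p*exp(p) + 1)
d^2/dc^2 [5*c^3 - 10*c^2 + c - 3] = 30*c - 20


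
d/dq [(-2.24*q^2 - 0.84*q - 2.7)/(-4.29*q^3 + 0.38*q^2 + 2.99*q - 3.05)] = (-9.6096*q^4 - 7.2072*q^3 - 41.1274*q^2 + 15.716*q + 10.635)/(18.4041*q^6 - 3.2604*q^5 - 25.5098*q^4 + 28.4414*q^3 + 6.6221*q^2 - 18.239*q + 9.3025)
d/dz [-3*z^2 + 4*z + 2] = 4 - 6*z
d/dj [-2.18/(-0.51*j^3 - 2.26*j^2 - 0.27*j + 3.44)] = (-3.3354*j^2 - 9.8536*j - 0.5886)/(0.51*j^3 + 2.26*j^2 + 0.27*j - 3.44)^2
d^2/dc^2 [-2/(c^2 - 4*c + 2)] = 4*(c^2 - 4*c - 4*(c - 2)^2 + 2)/(c^2 - 4*c + 2)^3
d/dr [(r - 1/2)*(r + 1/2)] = 2*r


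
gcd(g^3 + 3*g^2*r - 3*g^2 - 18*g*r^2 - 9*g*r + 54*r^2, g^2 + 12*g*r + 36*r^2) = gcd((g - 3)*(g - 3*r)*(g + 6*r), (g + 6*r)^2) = g + 6*r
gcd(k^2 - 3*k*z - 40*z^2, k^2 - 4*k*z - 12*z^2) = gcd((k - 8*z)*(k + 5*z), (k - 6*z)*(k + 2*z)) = 1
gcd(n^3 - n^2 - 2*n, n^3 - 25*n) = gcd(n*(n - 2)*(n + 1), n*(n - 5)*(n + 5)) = n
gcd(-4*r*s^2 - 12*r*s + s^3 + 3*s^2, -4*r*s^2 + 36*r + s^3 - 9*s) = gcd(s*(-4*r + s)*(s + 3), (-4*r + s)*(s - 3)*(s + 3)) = 4*r*s + 12*r - s^2 - 3*s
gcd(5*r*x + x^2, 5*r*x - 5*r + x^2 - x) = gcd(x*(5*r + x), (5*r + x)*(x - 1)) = 5*r + x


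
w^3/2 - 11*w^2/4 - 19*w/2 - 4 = (w/2 + 1)*(w - 8)*(w + 1/2)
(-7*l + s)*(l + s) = -7*l^2 - 6*l*s + s^2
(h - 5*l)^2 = h^2 - 10*h*l + 25*l^2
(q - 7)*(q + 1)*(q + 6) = q^3 - 43*q - 42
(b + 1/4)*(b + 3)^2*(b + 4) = b^4 + 41*b^3/4 + 71*b^2/2 + 177*b/4 + 9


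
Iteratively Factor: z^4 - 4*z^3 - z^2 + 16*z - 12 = (z - 1)*(z^3 - 3*z^2 - 4*z + 12) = (z - 3)*(z - 1)*(z^2 - 4) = (z - 3)*(z - 2)*(z - 1)*(z + 2)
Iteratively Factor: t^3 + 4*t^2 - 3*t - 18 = (t + 3)*(t^2 + t - 6) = (t + 3)^2*(t - 2)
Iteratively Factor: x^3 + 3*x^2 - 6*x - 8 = (x + 4)*(x^2 - x - 2) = (x + 1)*(x + 4)*(x - 2)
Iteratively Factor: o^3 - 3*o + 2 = (o - 1)*(o^2 + o - 2) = (o - 1)*(o + 2)*(o - 1)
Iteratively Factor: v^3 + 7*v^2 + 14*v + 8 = (v + 1)*(v^2 + 6*v + 8) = (v + 1)*(v + 2)*(v + 4)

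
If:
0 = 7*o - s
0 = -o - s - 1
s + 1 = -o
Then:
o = -1/8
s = -7/8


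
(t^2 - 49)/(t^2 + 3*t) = (t^2 - 49)/(t*(t + 3))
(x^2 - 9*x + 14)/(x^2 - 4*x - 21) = (x - 2)/(x + 3)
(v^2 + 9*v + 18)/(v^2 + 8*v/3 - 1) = 3*(v + 6)/(3*v - 1)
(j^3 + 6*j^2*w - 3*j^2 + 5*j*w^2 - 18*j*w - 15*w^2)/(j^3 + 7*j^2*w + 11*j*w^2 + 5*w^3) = (j - 3)/(j + w)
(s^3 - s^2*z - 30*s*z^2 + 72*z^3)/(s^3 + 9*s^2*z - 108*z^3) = (s - 4*z)/(s + 6*z)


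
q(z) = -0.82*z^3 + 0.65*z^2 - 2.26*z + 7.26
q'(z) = -2.46*z^2 + 1.3*z - 2.26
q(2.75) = -11.09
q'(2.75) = -17.29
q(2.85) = -12.88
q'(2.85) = -18.54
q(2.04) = -1.61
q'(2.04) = -9.85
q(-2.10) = 22.47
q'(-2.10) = -15.84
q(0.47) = 6.26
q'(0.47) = -2.19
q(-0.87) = 10.26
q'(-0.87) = -5.25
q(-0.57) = 8.91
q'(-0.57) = -3.80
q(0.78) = 5.50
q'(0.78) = -2.74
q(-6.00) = 221.34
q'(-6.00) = -98.62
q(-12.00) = 1544.94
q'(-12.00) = -372.10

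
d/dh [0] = 0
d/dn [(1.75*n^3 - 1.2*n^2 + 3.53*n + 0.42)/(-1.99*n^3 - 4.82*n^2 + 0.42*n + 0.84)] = (-10.823*n^4 + 15.5194*n^3 + 23.428*n^2 + 2.0328*n + 2.7888)/(3.9601*n^6 + 19.1836*n^5 + 21.5608*n^4 - 7.392*n^3 - 7.9212*n^2 + 0.7056*n + 0.7056)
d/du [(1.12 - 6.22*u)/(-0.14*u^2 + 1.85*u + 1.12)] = (-0.8708*u^2 + 0.313599999999999*u - 9.0384)/(0.0196*u^4 - 0.518*u^3 + 3.1089*u^2 + 4.144*u + 1.2544)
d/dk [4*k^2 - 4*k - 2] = 8*k - 4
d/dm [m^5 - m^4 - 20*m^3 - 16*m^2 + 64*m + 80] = 5*m^4 - 4*m^3 - 60*m^2 - 32*m + 64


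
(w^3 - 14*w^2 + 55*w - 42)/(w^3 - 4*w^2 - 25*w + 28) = (w - 6)/(w + 4)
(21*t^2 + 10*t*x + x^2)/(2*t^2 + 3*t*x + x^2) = (21*t^2 + 10*t*x + x^2)/(2*t^2 + 3*t*x + x^2)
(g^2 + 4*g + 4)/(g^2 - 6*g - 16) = (g + 2)/(g - 8)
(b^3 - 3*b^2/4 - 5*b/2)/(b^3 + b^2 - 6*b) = (b + 5/4)/(b + 3)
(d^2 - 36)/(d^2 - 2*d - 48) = (d - 6)/(d - 8)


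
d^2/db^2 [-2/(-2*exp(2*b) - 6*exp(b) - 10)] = (2*(2*exp(b) + 3)^2*exp(b) - (4*exp(b) + 3)*(exp(2*b) + 3*exp(b) + 5))*exp(b)/(exp(2*b) + 3*exp(b) + 5)^3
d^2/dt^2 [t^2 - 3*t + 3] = 2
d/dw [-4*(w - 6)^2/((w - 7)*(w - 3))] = 8*(-w^2 + 15*w - 54)/(w^4 - 20*w^3 + 142*w^2 - 420*w + 441)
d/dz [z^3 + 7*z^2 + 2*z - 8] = 3*z^2 + 14*z + 2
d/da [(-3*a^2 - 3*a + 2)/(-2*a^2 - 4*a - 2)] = (3*a + 7)/(2*(a^3 + 3*a^2 + 3*a + 1))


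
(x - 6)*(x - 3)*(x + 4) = x^3 - 5*x^2 - 18*x + 72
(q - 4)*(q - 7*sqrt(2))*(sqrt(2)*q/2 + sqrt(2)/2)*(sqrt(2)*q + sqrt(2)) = q^4 - 7*sqrt(2)*q^3 - 2*q^3 - 7*q^2 + 14*sqrt(2)*q^2 - 4*q + 49*sqrt(2)*q + 28*sqrt(2)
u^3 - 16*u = u*(u - 4)*(u + 4)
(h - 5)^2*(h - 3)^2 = h^4 - 16*h^3 + 94*h^2 - 240*h + 225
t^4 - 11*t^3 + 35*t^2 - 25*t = t*(t - 5)^2*(t - 1)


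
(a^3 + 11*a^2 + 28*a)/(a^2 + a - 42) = a*(a + 4)/(a - 6)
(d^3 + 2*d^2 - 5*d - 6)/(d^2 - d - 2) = d + 3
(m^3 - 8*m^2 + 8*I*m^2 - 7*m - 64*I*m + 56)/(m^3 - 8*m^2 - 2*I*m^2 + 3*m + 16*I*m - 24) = (m + 7*I)/(m - 3*I)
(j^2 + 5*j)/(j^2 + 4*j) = (j + 5)/(j + 4)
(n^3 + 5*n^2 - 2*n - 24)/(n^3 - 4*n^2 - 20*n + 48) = (n + 3)/(n - 6)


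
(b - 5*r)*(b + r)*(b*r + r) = b^3*r - 4*b^2*r^2 + b^2*r - 5*b*r^3 - 4*b*r^2 - 5*r^3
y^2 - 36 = (y - 6)*(y + 6)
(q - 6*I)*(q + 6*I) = q^2 + 36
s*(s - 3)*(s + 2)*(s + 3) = s^4 + 2*s^3 - 9*s^2 - 18*s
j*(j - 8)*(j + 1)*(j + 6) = j^4 - j^3 - 50*j^2 - 48*j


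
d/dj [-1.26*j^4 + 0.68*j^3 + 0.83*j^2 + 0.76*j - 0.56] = -5.04*j^3 + 2.04*j^2 + 1.66*j + 0.76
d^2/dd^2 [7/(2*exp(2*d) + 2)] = 14*(exp(2*d) - 1)*exp(2*d)/(exp(2*d) + 1)^3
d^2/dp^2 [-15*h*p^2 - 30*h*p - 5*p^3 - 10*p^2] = -30*h - 30*p - 20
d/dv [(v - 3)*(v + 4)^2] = (v + 4)*(3*v - 2)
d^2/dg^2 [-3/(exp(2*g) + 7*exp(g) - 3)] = 3*(-2*(2*exp(g) + 7)^2*exp(g) + (4*exp(g) + 7)*(exp(2*g) + 7*exp(g) - 3))*exp(g)/(exp(2*g) + 7*exp(g) - 3)^3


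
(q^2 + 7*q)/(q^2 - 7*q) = (q + 7)/(q - 7)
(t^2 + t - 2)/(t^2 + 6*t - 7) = (t + 2)/(t + 7)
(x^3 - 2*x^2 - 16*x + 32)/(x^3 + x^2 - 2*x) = (x^3 - 2*x^2 - 16*x + 32)/(x*(x^2 + x - 2))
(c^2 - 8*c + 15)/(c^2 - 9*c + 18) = (c - 5)/(c - 6)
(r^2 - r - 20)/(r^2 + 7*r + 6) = (r^2 - r - 20)/(r^2 + 7*r + 6)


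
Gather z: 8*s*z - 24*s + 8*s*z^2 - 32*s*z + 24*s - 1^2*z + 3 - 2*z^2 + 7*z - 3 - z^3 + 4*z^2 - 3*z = -z^3 + z^2*(8*s + 2) + z*(3 - 24*s)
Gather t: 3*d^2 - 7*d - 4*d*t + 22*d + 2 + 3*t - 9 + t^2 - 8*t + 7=3*d^2 + 15*d + t^2 + t*(-4*d - 5)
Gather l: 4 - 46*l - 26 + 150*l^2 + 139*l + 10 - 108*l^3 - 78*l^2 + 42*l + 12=-108*l^3 + 72*l^2 + 135*l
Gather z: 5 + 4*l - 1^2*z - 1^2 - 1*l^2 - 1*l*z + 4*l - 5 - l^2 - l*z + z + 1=-2*l^2 - 2*l*z + 8*l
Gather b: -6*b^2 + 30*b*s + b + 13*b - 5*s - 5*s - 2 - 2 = -6*b^2 + b*(30*s + 14) - 10*s - 4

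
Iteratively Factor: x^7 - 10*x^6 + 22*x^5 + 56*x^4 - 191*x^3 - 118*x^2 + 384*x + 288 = (x - 4)*(x^6 - 6*x^5 - 2*x^4 + 48*x^3 + x^2 - 114*x - 72) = (x - 4)^2*(x^5 - 2*x^4 - 10*x^3 + 8*x^2 + 33*x + 18) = (x - 4)^2*(x + 1)*(x^4 - 3*x^3 - 7*x^2 + 15*x + 18) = (x - 4)^2*(x - 3)*(x + 1)*(x^3 - 7*x - 6) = (x - 4)^2*(x - 3)*(x + 1)*(x + 2)*(x^2 - 2*x - 3) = (x - 4)^2*(x - 3)^2*(x + 1)*(x + 2)*(x + 1)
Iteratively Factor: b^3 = (b)*(b^2) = b^2*(b)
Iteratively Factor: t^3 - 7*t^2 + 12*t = (t)*(t^2 - 7*t + 12) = t*(t - 4)*(t - 3)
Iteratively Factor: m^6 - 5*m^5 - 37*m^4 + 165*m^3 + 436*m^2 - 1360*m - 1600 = (m - 5)*(m^5 - 37*m^3 - 20*m^2 + 336*m + 320) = (m - 5)^2*(m^4 + 5*m^3 - 12*m^2 - 80*m - 64) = (m - 5)^2*(m - 4)*(m^3 + 9*m^2 + 24*m + 16) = (m - 5)^2*(m - 4)*(m + 4)*(m^2 + 5*m + 4) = (m - 5)^2*(m - 4)*(m + 4)^2*(m + 1)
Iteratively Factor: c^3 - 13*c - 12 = (c + 1)*(c^2 - c - 12) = (c + 1)*(c + 3)*(c - 4)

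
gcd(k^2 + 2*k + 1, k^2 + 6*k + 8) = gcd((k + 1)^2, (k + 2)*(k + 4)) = 1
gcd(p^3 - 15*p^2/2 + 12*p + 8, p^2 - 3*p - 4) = p - 4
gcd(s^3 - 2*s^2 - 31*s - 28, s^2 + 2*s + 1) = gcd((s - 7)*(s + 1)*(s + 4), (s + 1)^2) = s + 1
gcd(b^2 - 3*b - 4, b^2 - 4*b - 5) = b + 1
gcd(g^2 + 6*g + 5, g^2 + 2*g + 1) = g + 1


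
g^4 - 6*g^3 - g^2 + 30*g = g*(g - 5)*(g - 3)*(g + 2)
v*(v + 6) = v^2 + 6*v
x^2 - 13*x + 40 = (x - 8)*(x - 5)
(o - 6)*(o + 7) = o^2 + o - 42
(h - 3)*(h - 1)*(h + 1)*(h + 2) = h^4 - h^3 - 7*h^2 + h + 6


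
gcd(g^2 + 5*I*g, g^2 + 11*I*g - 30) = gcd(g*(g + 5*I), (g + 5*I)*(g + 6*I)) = g + 5*I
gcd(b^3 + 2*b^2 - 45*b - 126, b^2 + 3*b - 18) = b + 6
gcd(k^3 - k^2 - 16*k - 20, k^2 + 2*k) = k + 2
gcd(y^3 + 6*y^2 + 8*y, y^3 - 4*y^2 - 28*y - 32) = y + 2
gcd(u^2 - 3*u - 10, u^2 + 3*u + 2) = u + 2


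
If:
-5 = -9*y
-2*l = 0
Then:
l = 0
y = 5/9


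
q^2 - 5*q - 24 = (q - 8)*(q + 3)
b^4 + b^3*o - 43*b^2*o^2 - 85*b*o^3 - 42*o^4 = (b - 7*o)*(b + o)^2*(b + 6*o)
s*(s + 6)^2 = s^3 + 12*s^2 + 36*s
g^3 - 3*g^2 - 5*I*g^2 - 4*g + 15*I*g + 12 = (g - 3)*(g - 4*I)*(g - I)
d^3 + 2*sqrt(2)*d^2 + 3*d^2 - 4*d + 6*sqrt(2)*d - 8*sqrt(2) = (d - 1)*(d + 4)*(d + 2*sqrt(2))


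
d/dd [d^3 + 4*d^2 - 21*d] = 3*d^2 + 8*d - 21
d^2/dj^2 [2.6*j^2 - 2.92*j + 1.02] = 5.20000000000000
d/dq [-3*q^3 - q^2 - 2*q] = -9*q^2 - 2*q - 2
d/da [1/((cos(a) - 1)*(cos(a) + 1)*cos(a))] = -1/(sin(a)*cos(a)^2) + 2/sin(a)^3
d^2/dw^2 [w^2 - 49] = 2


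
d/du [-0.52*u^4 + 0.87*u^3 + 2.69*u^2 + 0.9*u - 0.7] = -2.08*u^3 + 2.61*u^2 + 5.38*u + 0.9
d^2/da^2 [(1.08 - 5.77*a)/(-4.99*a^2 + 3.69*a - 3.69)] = ((53.361 - 172.7538*a)*(4.99*a^2 - 3.69*a + 3.69) + (5.77*a - 1.08)*(9.98*a - 3.69)*(19.96*a - 7.38))/(4.99*a^2 - 3.69*a + 3.69)^3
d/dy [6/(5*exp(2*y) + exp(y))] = 6*(-10*exp(y) - 1)*exp(-y)/(5*exp(y) + 1)^2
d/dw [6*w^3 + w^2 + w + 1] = 18*w^2 + 2*w + 1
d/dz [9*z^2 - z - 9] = 18*z - 1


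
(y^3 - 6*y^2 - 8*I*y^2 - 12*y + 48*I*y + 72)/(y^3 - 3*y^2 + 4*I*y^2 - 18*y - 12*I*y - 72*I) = (y^2 - 8*I*y - 12)/(y^2 + y*(3 + 4*I) + 12*I)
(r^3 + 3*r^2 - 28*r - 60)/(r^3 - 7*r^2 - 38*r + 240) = (r + 2)/(r - 8)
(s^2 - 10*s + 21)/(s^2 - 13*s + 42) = (s - 3)/(s - 6)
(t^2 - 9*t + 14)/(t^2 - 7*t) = (t - 2)/t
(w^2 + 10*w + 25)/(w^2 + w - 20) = (w + 5)/(w - 4)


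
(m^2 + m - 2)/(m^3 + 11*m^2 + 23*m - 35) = (m + 2)/(m^2 + 12*m + 35)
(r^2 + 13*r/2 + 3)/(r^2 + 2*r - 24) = (r + 1/2)/(r - 4)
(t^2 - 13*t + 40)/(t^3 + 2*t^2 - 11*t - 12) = (t^2 - 13*t + 40)/(t^3 + 2*t^2 - 11*t - 12)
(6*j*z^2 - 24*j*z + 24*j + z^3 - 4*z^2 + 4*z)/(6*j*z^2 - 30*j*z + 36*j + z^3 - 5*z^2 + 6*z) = (z - 2)/(z - 3)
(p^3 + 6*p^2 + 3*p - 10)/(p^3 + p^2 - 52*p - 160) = (p^2 + p - 2)/(p^2 - 4*p - 32)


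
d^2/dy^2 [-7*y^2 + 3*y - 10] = -14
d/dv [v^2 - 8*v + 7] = 2*v - 8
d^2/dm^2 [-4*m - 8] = 0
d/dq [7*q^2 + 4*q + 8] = 14*q + 4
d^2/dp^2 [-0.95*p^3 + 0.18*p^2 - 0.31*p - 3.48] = 0.36 - 5.7*p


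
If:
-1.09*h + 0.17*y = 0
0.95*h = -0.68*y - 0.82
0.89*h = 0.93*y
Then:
No Solution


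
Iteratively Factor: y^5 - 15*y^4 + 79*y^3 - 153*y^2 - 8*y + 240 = (y - 3)*(y^4 - 12*y^3 + 43*y^2 - 24*y - 80) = (y - 4)*(y - 3)*(y^3 - 8*y^2 + 11*y + 20) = (y - 4)*(y - 3)*(y + 1)*(y^2 - 9*y + 20) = (y - 5)*(y - 4)*(y - 3)*(y + 1)*(y - 4)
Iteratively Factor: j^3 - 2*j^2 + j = (j - 1)*(j^2 - j) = (j - 1)^2*(j)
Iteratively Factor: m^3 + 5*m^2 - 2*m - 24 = (m + 4)*(m^2 + m - 6) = (m - 2)*(m + 4)*(m + 3)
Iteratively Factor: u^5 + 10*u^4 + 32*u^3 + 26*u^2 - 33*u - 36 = (u + 4)*(u^4 + 6*u^3 + 8*u^2 - 6*u - 9) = (u + 3)*(u + 4)*(u^3 + 3*u^2 - u - 3) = (u + 1)*(u + 3)*(u + 4)*(u^2 + 2*u - 3) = (u - 1)*(u + 1)*(u + 3)*(u + 4)*(u + 3)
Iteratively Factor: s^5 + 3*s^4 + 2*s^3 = (s + 1)*(s^4 + 2*s^3) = s*(s + 1)*(s^3 + 2*s^2) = s^2*(s + 1)*(s^2 + 2*s) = s^2*(s + 1)*(s + 2)*(s)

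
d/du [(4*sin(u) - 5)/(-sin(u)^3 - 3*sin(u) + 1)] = (8*sin(u)^3 - 15*sin(u)^2 - 11)*cos(u)/(sin(u)^3 + 3*sin(u) - 1)^2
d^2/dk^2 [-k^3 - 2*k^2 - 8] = -6*k - 4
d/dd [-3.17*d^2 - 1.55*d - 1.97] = -6.34*d - 1.55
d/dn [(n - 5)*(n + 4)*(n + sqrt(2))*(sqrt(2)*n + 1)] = 4*sqrt(2)*n^3 - 3*sqrt(2)*n^2 + 9*n^2 - 38*sqrt(2)*n - 6*n - 60 - sqrt(2)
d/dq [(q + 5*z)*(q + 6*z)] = 2*q + 11*z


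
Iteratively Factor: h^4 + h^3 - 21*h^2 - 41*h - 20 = (h + 4)*(h^3 - 3*h^2 - 9*h - 5) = (h + 1)*(h + 4)*(h^2 - 4*h - 5) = (h + 1)^2*(h + 4)*(h - 5)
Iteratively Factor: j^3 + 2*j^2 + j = (j + 1)*(j^2 + j) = j*(j + 1)*(j + 1)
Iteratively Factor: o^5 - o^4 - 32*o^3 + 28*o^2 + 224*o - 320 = (o - 2)*(o^4 + o^3 - 30*o^2 - 32*o + 160) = (o - 2)*(o + 4)*(o^3 - 3*o^2 - 18*o + 40) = (o - 2)^2*(o + 4)*(o^2 - o - 20) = (o - 5)*(o - 2)^2*(o + 4)*(o + 4)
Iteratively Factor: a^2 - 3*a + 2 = (a - 1)*(a - 2)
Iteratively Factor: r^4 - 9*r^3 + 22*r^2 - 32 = (r + 1)*(r^3 - 10*r^2 + 32*r - 32) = (r - 4)*(r + 1)*(r^2 - 6*r + 8) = (r - 4)^2*(r + 1)*(r - 2)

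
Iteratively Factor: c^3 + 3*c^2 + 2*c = (c + 1)*(c^2 + 2*c) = c*(c + 1)*(c + 2)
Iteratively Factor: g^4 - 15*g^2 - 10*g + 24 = (g + 3)*(g^3 - 3*g^2 - 6*g + 8) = (g - 4)*(g + 3)*(g^2 + g - 2) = (g - 4)*(g - 1)*(g + 3)*(g + 2)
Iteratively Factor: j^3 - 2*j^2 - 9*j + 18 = (j - 2)*(j^2 - 9) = (j - 3)*(j - 2)*(j + 3)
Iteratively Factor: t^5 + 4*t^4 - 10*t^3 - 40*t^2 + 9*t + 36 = (t + 1)*(t^4 + 3*t^3 - 13*t^2 - 27*t + 36) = (t - 1)*(t + 1)*(t^3 + 4*t^2 - 9*t - 36) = (t - 1)*(t + 1)*(t + 3)*(t^2 + t - 12) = (t - 3)*(t - 1)*(t + 1)*(t + 3)*(t + 4)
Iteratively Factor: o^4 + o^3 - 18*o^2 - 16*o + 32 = (o - 4)*(o^3 + 5*o^2 + 2*o - 8) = (o - 4)*(o + 2)*(o^2 + 3*o - 4) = (o - 4)*(o + 2)*(o + 4)*(o - 1)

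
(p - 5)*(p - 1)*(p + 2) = p^3 - 4*p^2 - 7*p + 10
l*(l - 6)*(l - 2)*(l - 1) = l^4 - 9*l^3 + 20*l^2 - 12*l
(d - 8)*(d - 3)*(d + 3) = d^3 - 8*d^2 - 9*d + 72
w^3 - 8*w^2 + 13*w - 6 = (w - 6)*(w - 1)^2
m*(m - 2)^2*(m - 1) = m^4 - 5*m^3 + 8*m^2 - 4*m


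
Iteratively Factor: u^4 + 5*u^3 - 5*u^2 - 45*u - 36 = (u - 3)*(u^3 + 8*u^2 + 19*u + 12) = (u - 3)*(u + 1)*(u^2 + 7*u + 12) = (u - 3)*(u + 1)*(u + 4)*(u + 3)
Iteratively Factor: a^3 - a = (a)*(a^2 - 1) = a*(a + 1)*(a - 1)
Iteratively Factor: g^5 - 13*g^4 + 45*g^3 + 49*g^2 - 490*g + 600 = (g + 3)*(g^4 - 16*g^3 + 93*g^2 - 230*g + 200) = (g - 2)*(g + 3)*(g^3 - 14*g^2 + 65*g - 100) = (g - 5)*(g - 2)*(g + 3)*(g^2 - 9*g + 20) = (g - 5)*(g - 4)*(g - 2)*(g + 3)*(g - 5)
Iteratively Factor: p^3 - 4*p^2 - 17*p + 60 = (p - 5)*(p^2 + p - 12) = (p - 5)*(p - 3)*(p + 4)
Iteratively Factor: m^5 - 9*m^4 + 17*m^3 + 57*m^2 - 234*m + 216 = (m - 3)*(m^4 - 6*m^3 - m^2 + 54*m - 72) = (m - 4)*(m - 3)*(m^3 - 2*m^2 - 9*m + 18) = (m - 4)*(m - 3)*(m + 3)*(m^2 - 5*m + 6) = (m - 4)*(m - 3)*(m - 2)*(m + 3)*(m - 3)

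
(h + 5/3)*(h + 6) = h^2 + 23*h/3 + 10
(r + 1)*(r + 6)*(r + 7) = r^3 + 14*r^2 + 55*r + 42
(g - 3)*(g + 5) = g^2 + 2*g - 15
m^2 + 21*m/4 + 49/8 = (m + 7/4)*(m + 7/2)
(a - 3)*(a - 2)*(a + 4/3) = a^3 - 11*a^2/3 - 2*a/3 + 8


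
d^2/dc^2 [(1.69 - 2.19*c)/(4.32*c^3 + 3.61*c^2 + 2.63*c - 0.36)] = (-245.223936*c^5 + 173.552544*c^4 + 414.377418*c^3 + 206.481462*c^2 + 94.965186*c + 23.624786)/(80.621568*c^9 + 202.113792*c^8 + 316.142352*c^7 + 272.982745*c^6 + 158.780661*c^5 + 36.294303*c^4 - 0.636625000000006*c^3 - 6.066684*c^2 + 1.022544*c - 0.046656)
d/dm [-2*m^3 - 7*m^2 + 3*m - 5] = -6*m^2 - 14*m + 3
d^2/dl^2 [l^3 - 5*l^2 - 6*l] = 6*l - 10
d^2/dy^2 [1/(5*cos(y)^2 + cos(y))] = (-25*(1 - cos(2*y))^2 + 75*cos(y)/4 - 51*cos(2*y)/2 - 15*cos(3*y)/4 + 153/2)/((5*cos(y) + 1)^3*cos(y)^3)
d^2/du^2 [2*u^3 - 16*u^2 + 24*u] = 12*u - 32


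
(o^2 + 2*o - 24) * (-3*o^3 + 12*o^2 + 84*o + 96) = -3*o^5 + 6*o^4 + 180*o^3 - 24*o^2 - 1824*o - 2304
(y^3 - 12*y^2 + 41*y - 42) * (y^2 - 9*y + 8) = y^5 - 21*y^4 + 157*y^3 - 507*y^2 + 706*y - 336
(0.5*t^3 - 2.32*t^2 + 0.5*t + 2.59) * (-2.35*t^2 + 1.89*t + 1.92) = -1.175*t^5 + 6.397*t^4 - 4.5998*t^3 - 9.5959*t^2 + 5.8551*t + 4.9728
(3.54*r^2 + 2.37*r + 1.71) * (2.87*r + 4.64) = 10.1598*r^3 + 23.2275*r^2 + 15.9045*r + 7.9344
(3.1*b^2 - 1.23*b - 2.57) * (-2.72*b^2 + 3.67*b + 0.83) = -8.432*b^4 + 14.7226*b^3 + 5.0493*b^2 - 10.4528*b - 2.1331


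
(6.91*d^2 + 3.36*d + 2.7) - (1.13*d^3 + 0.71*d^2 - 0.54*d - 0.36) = -1.13*d^3 + 6.2*d^2 + 3.9*d + 3.06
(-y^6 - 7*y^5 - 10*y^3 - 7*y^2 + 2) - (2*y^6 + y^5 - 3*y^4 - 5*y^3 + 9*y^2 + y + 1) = -3*y^6 - 8*y^5 + 3*y^4 - 5*y^3 - 16*y^2 - y + 1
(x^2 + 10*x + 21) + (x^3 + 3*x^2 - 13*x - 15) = x^3 + 4*x^2 - 3*x + 6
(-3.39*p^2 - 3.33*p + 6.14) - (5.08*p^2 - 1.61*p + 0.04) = -8.47*p^2 - 1.72*p + 6.1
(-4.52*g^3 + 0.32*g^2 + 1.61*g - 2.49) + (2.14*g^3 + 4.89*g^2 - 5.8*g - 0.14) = -2.38*g^3 + 5.21*g^2 - 4.19*g - 2.63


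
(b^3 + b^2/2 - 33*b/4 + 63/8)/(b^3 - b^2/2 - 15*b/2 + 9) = (b^2 + 2*b - 21/4)/(b^2 + b - 6)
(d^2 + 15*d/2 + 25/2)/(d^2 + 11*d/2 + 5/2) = (2*d + 5)/(2*d + 1)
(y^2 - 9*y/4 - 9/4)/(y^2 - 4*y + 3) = (y + 3/4)/(y - 1)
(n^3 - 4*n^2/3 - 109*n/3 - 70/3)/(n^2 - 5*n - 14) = (3*n^2 + 17*n + 10)/(3*(n + 2))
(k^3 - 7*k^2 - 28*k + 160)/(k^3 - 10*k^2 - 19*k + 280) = (k - 4)/(k - 7)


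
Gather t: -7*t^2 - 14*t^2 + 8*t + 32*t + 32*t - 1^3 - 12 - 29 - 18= -21*t^2 + 72*t - 60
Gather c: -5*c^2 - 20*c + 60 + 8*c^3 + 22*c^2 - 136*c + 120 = 8*c^3 + 17*c^2 - 156*c + 180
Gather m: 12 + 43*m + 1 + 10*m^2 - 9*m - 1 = 10*m^2 + 34*m + 12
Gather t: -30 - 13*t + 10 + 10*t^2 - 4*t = 10*t^2 - 17*t - 20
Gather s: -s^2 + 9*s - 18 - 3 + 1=-s^2 + 9*s - 20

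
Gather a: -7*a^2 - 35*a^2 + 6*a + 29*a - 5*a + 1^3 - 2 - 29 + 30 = -42*a^2 + 30*a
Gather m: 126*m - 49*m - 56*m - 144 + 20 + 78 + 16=21*m - 30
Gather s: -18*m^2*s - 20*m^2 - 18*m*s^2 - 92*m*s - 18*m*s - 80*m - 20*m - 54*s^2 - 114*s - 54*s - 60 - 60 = -20*m^2 - 100*m + s^2*(-18*m - 54) + s*(-18*m^2 - 110*m - 168) - 120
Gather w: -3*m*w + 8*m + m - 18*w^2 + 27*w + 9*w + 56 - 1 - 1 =9*m - 18*w^2 + w*(36 - 3*m) + 54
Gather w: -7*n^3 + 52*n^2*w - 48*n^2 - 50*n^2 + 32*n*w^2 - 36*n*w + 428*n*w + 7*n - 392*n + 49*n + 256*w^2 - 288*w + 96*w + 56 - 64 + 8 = -7*n^3 - 98*n^2 - 336*n + w^2*(32*n + 256) + w*(52*n^2 + 392*n - 192)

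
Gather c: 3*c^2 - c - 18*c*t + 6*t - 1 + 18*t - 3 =3*c^2 + c*(-18*t - 1) + 24*t - 4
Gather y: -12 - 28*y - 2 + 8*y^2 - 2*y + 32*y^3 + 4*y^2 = 32*y^3 + 12*y^2 - 30*y - 14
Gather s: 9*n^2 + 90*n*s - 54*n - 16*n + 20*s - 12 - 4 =9*n^2 - 70*n + s*(90*n + 20) - 16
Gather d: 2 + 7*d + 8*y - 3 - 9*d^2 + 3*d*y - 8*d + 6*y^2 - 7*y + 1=-9*d^2 + d*(3*y - 1) + 6*y^2 + y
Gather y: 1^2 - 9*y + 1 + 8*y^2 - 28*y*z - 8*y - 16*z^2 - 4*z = 8*y^2 + y*(-28*z - 17) - 16*z^2 - 4*z + 2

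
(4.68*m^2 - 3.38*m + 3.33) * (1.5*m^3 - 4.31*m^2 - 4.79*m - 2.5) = 7.02*m^5 - 25.2408*m^4 - 2.8544*m^3 - 9.8621*m^2 - 7.5007*m - 8.325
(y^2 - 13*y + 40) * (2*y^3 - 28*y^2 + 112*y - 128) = 2*y^5 - 54*y^4 + 556*y^3 - 2704*y^2 + 6144*y - 5120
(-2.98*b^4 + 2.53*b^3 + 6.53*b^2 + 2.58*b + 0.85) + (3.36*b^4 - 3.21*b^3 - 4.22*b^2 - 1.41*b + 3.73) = 0.38*b^4 - 0.68*b^3 + 2.31*b^2 + 1.17*b + 4.58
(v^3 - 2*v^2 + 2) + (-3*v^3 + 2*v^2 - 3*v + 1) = -2*v^3 - 3*v + 3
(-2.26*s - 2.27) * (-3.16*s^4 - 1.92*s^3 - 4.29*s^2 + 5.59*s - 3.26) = 7.1416*s^5 + 11.5124*s^4 + 14.0538*s^3 - 2.8951*s^2 - 5.3217*s + 7.4002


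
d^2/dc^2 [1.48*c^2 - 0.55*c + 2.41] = 2.96000000000000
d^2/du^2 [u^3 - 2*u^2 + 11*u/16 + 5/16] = 6*u - 4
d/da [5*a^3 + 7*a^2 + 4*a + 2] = 15*a^2 + 14*a + 4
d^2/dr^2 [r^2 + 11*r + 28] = 2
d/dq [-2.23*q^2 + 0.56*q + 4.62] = 0.56 - 4.46*q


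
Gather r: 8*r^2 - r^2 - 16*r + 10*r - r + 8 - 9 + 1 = 7*r^2 - 7*r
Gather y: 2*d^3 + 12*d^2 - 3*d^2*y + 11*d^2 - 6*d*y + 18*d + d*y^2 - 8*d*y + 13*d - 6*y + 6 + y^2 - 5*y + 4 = 2*d^3 + 23*d^2 + 31*d + y^2*(d + 1) + y*(-3*d^2 - 14*d - 11) + 10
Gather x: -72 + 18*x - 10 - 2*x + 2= 16*x - 80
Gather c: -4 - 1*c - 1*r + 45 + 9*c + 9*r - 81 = 8*c + 8*r - 40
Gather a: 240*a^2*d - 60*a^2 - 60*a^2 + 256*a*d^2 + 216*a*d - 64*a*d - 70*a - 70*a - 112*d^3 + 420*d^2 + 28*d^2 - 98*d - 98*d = a^2*(240*d - 120) + a*(256*d^2 + 152*d - 140) - 112*d^3 + 448*d^2 - 196*d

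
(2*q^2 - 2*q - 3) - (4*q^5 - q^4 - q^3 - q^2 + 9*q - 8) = -4*q^5 + q^4 + q^3 + 3*q^2 - 11*q + 5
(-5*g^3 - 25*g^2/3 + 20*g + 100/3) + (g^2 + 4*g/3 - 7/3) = -5*g^3 - 22*g^2/3 + 64*g/3 + 31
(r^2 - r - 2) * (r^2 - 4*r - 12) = r^4 - 5*r^3 - 10*r^2 + 20*r + 24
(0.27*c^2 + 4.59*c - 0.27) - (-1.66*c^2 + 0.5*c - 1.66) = 1.93*c^2 + 4.09*c + 1.39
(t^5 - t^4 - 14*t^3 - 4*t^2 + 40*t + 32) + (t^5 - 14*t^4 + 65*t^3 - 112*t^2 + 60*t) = 2*t^5 - 15*t^4 + 51*t^3 - 116*t^2 + 100*t + 32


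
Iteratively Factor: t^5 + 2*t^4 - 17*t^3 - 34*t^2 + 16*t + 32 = (t + 2)*(t^4 - 17*t^2 + 16) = (t - 1)*(t + 2)*(t^3 + t^2 - 16*t - 16) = (t - 1)*(t + 2)*(t + 4)*(t^2 - 3*t - 4) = (t - 4)*(t - 1)*(t + 2)*(t + 4)*(t + 1)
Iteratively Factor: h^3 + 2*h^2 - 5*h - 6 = (h + 3)*(h^2 - h - 2) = (h + 1)*(h + 3)*(h - 2)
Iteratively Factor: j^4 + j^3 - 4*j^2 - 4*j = (j - 2)*(j^3 + 3*j^2 + 2*j) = j*(j - 2)*(j^2 + 3*j + 2) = j*(j - 2)*(j + 1)*(j + 2)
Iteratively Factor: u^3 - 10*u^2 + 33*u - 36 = (u - 3)*(u^2 - 7*u + 12) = (u - 3)^2*(u - 4)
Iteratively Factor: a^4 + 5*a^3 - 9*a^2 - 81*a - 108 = (a + 3)*(a^3 + 2*a^2 - 15*a - 36) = (a - 4)*(a + 3)*(a^2 + 6*a + 9) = (a - 4)*(a + 3)^2*(a + 3)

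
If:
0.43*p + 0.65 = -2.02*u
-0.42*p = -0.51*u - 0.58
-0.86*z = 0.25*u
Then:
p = 0.79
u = -0.49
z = 0.14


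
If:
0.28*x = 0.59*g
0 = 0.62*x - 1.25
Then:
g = 0.96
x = 2.02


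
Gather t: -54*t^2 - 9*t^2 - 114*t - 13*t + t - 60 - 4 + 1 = -63*t^2 - 126*t - 63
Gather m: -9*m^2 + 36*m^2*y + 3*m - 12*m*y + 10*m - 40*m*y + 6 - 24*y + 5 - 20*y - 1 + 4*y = m^2*(36*y - 9) + m*(13 - 52*y) - 40*y + 10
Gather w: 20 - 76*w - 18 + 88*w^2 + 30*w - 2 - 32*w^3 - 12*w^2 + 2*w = -32*w^3 + 76*w^2 - 44*w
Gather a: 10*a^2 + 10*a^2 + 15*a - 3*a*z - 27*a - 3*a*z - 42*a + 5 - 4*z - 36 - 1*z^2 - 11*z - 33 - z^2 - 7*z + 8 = 20*a^2 + a*(-6*z - 54) - 2*z^2 - 22*z - 56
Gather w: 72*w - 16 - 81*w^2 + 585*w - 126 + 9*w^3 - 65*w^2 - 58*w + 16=9*w^3 - 146*w^2 + 599*w - 126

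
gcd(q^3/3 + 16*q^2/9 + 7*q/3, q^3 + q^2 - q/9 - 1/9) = 1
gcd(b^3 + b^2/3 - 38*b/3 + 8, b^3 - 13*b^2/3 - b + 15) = b - 3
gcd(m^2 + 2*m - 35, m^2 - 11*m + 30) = m - 5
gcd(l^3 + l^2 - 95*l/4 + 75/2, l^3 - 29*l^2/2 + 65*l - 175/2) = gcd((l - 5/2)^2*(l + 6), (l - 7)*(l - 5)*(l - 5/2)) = l - 5/2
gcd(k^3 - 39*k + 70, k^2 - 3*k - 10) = k - 5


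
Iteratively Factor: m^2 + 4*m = (m)*(m + 4)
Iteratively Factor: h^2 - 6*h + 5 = (h - 5)*(h - 1)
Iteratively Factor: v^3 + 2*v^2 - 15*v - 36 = (v - 4)*(v^2 + 6*v + 9) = (v - 4)*(v + 3)*(v + 3)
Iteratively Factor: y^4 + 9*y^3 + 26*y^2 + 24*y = (y)*(y^3 + 9*y^2 + 26*y + 24) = y*(y + 4)*(y^2 + 5*y + 6) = y*(y + 3)*(y + 4)*(y + 2)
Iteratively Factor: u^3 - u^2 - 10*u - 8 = (u - 4)*(u^2 + 3*u + 2) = (u - 4)*(u + 2)*(u + 1)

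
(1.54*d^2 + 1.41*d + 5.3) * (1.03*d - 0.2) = 1.5862*d^3 + 1.1443*d^2 + 5.177*d - 1.06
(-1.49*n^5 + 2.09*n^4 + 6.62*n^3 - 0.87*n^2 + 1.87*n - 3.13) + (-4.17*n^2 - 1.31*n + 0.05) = -1.49*n^5 + 2.09*n^4 + 6.62*n^3 - 5.04*n^2 + 0.56*n - 3.08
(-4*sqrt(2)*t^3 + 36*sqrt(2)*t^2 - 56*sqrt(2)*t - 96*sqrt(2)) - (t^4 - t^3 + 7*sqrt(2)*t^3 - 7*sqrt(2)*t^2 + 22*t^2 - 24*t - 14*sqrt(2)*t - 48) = -t^4 - 11*sqrt(2)*t^3 + t^3 - 22*t^2 + 43*sqrt(2)*t^2 - 42*sqrt(2)*t + 24*t - 96*sqrt(2) + 48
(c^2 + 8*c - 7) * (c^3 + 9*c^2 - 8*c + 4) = c^5 + 17*c^4 + 57*c^3 - 123*c^2 + 88*c - 28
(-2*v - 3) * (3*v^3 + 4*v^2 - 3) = -6*v^4 - 17*v^3 - 12*v^2 + 6*v + 9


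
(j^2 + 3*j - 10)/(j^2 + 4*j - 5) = (j - 2)/(j - 1)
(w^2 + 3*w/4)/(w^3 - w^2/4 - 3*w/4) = 1/(w - 1)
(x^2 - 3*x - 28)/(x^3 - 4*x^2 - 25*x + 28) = 1/(x - 1)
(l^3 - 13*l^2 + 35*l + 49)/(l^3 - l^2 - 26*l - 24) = (l^2 - 14*l + 49)/(l^2 - 2*l - 24)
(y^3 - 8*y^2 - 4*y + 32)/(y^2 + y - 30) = (y^3 - 8*y^2 - 4*y + 32)/(y^2 + y - 30)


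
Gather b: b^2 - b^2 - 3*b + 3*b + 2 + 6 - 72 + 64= 0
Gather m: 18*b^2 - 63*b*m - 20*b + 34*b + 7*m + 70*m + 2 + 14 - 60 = 18*b^2 + 14*b + m*(77 - 63*b) - 44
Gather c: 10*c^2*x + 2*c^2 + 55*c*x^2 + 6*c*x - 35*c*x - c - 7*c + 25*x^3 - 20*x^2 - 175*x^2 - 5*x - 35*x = c^2*(10*x + 2) + c*(55*x^2 - 29*x - 8) + 25*x^3 - 195*x^2 - 40*x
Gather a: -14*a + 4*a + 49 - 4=45 - 10*a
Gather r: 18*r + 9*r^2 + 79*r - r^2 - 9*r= 8*r^2 + 88*r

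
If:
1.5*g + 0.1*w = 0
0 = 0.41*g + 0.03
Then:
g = -0.07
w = 1.10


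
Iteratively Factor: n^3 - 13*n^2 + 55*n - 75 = (n - 3)*(n^2 - 10*n + 25) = (n - 5)*(n - 3)*(n - 5)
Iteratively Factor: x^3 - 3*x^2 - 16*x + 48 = (x - 3)*(x^2 - 16) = (x - 4)*(x - 3)*(x + 4)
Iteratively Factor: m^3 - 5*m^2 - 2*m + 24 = (m - 3)*(m^2 - 2*m - 8) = (m - 4)*(m - 3)*(m + 2)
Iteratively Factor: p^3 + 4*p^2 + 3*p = (p + 1)*(p^2 + 3*p) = p*(p + 1)*(p + 3)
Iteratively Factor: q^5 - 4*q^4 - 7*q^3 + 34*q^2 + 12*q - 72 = (q + 2)*(q^4 - 6*q^3 + 5*q^2 + 24*q - 36) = (q - 3)*(q + 2)*(q^3 - 3*q^2 - 4*q + 12) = (q - 3)*(q - 2)*(q + 2)*(q^2 - q - 6) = (q - 3)^2*(q - 2)*(q + 2)*(q + 2)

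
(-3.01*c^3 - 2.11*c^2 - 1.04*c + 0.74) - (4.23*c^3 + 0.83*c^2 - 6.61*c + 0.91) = -7.24*c^3 - 2.94*c^2 + 5.57*c - 0.17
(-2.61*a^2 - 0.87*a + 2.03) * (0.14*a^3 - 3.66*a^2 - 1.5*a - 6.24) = -0.3654*a^5 + 9.4308*a^4 + 7.3834*a^3 + 10.1616*a^2 + 2.3838*a - 12.6672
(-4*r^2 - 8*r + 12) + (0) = -4*r^2 - 8*r + 12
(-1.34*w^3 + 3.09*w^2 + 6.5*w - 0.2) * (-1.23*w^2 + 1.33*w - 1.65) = 1.6482*w^5 - 5.5829*w^4 - 1.6743*w^3 + 3.7925*w^2 - 10.991*w + 0.33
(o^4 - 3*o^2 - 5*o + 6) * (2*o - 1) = 2*o^5 - o^4 - 6*o^3 - 7*o^2 + 17*o - 6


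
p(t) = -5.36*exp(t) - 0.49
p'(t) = -5.36*exp(t)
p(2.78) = -86.89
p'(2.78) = -86.40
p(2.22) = -49.84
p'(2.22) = -49.35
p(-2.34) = -1.01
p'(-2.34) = -0.52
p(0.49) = -9.24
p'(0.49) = -8.75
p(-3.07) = -0.74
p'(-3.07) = -0.25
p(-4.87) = -0.53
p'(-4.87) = -0.04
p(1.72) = -30.42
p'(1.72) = -29.93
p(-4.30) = -0.56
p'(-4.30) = -0.07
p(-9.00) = -0.49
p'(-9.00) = 0.00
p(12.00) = -872366.17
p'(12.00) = -872365.68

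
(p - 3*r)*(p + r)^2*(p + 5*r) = p^4 + 4*p^3*r - 10*p^2*r^2 - 28*p*r^3 - 15*r^4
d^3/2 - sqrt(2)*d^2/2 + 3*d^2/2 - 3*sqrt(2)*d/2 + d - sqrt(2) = (d/2 + 1/2)*(d + 2)*(d - sqrt(2))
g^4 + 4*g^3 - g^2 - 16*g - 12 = (g - 2)*(g + 1)*(g + 2)*(g + 3)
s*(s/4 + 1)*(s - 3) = s^3/4 + s^2/4 - 3*s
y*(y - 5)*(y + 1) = y^3 - 4*y^2 - 5*y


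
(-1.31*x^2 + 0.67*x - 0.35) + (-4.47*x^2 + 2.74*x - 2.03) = -5.78*x^2 + 3.41*x - 2.38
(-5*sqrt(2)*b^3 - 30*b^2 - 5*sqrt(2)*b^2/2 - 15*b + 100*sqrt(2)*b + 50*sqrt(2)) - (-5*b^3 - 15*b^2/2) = -5*sqrt(2)*b^3 + 5*b^3 - 45*b^2/2 - 5*sqrt(2)*b^2/2 - 15*b + 100*sqrt(2)*b + 50*sqrt(2)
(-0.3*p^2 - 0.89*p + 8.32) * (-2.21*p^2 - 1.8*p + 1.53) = 0.663*p^4 + 2.5069*p^3 - 17.2442*p^2 - 16.3377*p + 12.7296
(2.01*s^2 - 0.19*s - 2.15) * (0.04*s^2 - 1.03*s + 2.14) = 0.0804*s^4 - 2.0779*s^3 + 4.4111*s^2 + 1.8079*s - 4.601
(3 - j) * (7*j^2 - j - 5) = -7*j^3 + 22*j^2 + 2*j - 15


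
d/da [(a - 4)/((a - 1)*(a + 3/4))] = 4*(-4*a^2 + 32*a - 7)/(16*a^4 - 8*a^3 - 23*a^2 + 6*a + 9)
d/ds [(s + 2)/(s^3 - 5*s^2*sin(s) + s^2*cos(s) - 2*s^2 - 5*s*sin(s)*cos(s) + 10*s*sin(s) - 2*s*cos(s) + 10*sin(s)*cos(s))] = (s^3*sin(s) + 5*s^3*cos(s) - 2*s^3 + 5*s^2*sin(s) - s^2*cos(s) + 5*s^2*cos(2*s) - 4*s^2 + 16*s*sin(s) - 24*s*cos(s) + 8*s - 20*sin(s) + 10*sin(2*s) + 4*cos(s) - 20*cos(2*s))/((s - 2)^2*(s - 5*sin(s))^2*(s + cos(s))^2)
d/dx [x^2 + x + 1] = 2*x + 1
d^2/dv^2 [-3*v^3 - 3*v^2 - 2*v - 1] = -18*v - 6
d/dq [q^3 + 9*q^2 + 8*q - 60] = 3*q^2 + 18*q + 8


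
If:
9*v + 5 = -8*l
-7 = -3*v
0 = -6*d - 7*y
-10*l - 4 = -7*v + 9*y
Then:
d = -1883/324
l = -13/4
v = 7/3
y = 269/54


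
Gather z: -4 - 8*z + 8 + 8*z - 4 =0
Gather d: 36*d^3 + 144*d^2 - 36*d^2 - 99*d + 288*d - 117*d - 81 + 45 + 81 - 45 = 36*d^3 + 108*d^2 + 72*d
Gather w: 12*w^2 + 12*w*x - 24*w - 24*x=12*w^2 + w*(12*x - 24) - 24*x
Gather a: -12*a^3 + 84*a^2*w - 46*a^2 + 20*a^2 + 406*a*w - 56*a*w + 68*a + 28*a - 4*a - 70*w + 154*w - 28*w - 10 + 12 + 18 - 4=-12*a^3 + a^2*(84*w - 26) + a*(350*w + 92) + 56*w + 16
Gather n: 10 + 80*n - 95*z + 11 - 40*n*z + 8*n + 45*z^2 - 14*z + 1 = n*(88 - 40*z) + 45*z^2 - 109*z + 22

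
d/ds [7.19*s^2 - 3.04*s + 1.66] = 14.38*s - 3.04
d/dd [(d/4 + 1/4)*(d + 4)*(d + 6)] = 3*d^2/4 + 11*d/2 + 17/2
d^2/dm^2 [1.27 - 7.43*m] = 0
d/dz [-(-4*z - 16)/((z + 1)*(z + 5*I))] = 4*(-(z + 1)*(z + 4) + (z + 1)*(z + 5*I) - (z + 4)*(z + 5*I))/((z + 1)^2*(z + 5*I)^2)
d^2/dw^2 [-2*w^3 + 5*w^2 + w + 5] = 10 - 12*w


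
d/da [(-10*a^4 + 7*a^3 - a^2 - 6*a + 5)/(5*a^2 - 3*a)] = (-100*a^5 + 125*a^4 - 42*a^3 + 33*a^2 - 50*a + 15)/(a^2*(25*a^2 - 30*a + 9))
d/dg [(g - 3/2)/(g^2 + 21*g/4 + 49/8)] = 64*(-g^2 + 3*g + 14)/(64*g^4 + 672*g^3 + 2548*g^2 + 4116*g + 2401)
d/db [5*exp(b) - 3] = 5*exp(b)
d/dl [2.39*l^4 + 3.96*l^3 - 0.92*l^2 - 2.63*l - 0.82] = 9.56*l^3 + 11.88*l^2 - 1.84*l - 2.63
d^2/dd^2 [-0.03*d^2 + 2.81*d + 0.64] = -0.0600000000000000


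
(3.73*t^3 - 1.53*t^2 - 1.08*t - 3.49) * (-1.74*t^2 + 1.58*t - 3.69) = -6.4902*t^5 + 8.5556*t^4 - 14.3019*t^3 + 10.0119*t^2 - 1.529*t + 12.8781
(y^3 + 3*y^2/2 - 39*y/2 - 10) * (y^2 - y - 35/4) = y^5 + y^4/2 - 119*y^3/4 - 29*y^2/8 + 1445*y/8 + 175/2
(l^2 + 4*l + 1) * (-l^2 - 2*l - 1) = -l^4 - 6*l^3 - 10*l^2 - 6*l - 1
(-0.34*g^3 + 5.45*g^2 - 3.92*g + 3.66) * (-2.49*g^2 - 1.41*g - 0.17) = 0.8466*g^5 - 13.0911*g^4 + 2.1341*g^3 - 4.5127*g^2 - 4.4942*g - 0.6222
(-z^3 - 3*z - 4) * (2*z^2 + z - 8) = -2*z^5 - z^4 + 2*z^3 - 11*z^2 + 20*z + 32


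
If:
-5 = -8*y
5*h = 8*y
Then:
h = 1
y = 5/8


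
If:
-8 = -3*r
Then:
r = 8/3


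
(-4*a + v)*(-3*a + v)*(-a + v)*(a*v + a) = -12*a^4*v - 12*a^4 + 19*a^3*v^2 + 19*a^3*v - 8*a^2*v^3 - 8*a^2*v^2 + a*v^4 + a*v^3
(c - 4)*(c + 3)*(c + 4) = c^3 + 3*c^2 - 16*c - 48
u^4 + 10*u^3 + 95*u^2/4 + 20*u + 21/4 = (u + 1/2)*(u + 1)*(u + 3/2)*(u + 7)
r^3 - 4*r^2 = r^2*(r - 4)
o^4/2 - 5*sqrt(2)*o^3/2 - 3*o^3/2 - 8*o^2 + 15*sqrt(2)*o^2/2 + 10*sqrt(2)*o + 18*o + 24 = (o/2 + sqrt(2)/2)*(o - 4)*(o + 1)*(o - 6*sqrt(2))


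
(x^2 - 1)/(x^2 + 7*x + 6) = (x - 1)/(x + 6)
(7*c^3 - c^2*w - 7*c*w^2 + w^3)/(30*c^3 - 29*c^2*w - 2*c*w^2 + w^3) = (-7*c^2 - 6*c*w + w^2)/(-30*c^2 - c*w + w^2)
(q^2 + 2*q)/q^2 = (q + 2)/q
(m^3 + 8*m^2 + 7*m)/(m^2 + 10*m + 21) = m*(m + 1)/(m + 3)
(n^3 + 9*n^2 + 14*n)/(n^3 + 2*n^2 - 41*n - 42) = n*(n + 2)/(n^2 - 5*n - 6)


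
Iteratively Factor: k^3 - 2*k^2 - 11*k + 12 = (k + 3)*(k^2 - 5*k + 4) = (k - 1)*(k + 3)*(k - 4)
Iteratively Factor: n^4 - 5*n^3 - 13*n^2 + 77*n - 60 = (n - 5)*(n^3 - 13*n + 12) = (n - 5)*(n - 3)*(n^2 + 3*n - 4) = (n - 5)*(n - 3)*(n + 4)*(n - 1)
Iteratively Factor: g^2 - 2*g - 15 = (g - 5)*(g + 3)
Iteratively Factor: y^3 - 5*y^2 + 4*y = (y)*(y^2 - 5*y + 4) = y*(y - 1)*(y - 4)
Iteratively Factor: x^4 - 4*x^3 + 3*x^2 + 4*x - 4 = (x - 2)*(x^3 - 2*x^2 - x + 2) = (x - 2)*(x - 1)*(x^2 - x - 2) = (x - 2)^2*(x - 1)*(x + 1)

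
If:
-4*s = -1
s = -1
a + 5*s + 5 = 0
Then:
No Solution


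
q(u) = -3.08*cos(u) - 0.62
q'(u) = 3.08*sin(u)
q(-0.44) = -3.41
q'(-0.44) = -1.31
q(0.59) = -3.18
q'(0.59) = 1.71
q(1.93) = 0.46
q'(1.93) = 2.88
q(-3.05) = 2.45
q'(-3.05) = -0.28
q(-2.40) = 1.65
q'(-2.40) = -2.08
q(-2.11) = 0.96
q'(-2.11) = -2.64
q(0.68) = -3.01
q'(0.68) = 1.94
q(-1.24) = -1.62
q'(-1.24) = -2.91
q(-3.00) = 2.43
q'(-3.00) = -0.43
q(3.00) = 2.43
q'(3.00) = 0.43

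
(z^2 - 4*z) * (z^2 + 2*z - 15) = z^4 - 2*z^3 - 23*z^2 + 60*z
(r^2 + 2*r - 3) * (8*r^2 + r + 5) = 8*r^4 + 17*r^3 - 17*r^2 + 7*r - 15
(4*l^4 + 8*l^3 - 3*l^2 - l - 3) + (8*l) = 4*l^4 + 8*l^3 - 3*l^2 + 7*l - 3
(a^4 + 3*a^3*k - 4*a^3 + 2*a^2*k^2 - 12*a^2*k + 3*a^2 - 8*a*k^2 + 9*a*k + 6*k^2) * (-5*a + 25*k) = -5*a^5 + 10*a^4*k + 20*a^4 + 65*a^3*k^2 - 40*a^3*k - 15*a^3 + 50*a^2*k^3 - 260*a^2*k^2 + 30*a^2*k - 200*a*k^3 + 195*a*k^2 + 150*k^3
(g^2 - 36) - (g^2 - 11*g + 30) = 11*g - 66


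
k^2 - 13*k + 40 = (k - 8)*(k - 5)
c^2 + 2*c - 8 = (c - 2)*(c + 4)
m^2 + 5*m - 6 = (m - 1)*(m + 6)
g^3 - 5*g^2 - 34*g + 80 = (g - 8)*(g - 2)*(g + 5)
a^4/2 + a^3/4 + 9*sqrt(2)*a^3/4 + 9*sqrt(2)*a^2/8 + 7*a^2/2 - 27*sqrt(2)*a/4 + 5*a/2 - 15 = (a/2 + 1)*(a - 3/2)*(a + 2*sqrt(2))*(a + 5*sqrt(2)/2)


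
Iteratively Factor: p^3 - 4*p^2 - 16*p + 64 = (p + 4)*(p^2 - 8*p + 16) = (p - 4)*(p + 4)*(p - 4)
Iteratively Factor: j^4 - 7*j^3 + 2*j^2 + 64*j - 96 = (j - 4)*(j^3 - 3*j^2 - 10*j + 24) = (j - 4)*(j - 2)*(j^2 - j - 12) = (j - 4)*(j - 2)*(j + 3)*(j - 4)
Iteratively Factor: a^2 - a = (a - 1)*(a)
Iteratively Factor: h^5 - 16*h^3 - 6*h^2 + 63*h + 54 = (h - 3)*(h^4 + 3*h^3 - 7*h^2 - 27*h - 18) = (h - 3)^2*(h^3 + 6*h^2 + 11*h + 6) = (h - 3)^2*(h + 2)*(h^2 + 4*h + 3) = (h - 3)^2*(h + 2)*(h + 3)*(h + 1)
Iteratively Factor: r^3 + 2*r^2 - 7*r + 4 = (r - 1)*(r^2 + 3*r - 4) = (r - 1)^2*(r + 4)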